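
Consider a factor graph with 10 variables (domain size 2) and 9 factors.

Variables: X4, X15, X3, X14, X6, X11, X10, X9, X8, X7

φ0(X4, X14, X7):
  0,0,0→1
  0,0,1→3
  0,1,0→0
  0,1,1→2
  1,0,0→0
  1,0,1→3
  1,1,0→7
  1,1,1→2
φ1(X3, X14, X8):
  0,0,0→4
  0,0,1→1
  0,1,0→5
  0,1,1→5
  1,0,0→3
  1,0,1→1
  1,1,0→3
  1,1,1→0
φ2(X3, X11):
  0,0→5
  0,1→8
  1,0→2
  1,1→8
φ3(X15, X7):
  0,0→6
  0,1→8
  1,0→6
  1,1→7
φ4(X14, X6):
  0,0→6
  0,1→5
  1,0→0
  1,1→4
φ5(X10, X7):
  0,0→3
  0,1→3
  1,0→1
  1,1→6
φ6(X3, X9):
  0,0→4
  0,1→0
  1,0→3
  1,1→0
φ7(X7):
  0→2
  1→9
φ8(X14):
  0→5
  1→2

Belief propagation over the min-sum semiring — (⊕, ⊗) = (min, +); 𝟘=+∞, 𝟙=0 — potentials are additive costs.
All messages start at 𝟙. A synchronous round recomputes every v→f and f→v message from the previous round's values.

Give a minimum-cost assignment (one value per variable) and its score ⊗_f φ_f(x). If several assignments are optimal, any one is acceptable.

init: all messages = 𝟙 over 2 values
r1 m[φ0→X4] = [0, 0]
r1 m[φ0→X14] = [0, 0]
r1 m[φ0→X7] = [0, 2]
r1 m[φ1→X3] = [1, 0]
r1 m[φ1→X14] = [1, 0]
r1 m[φ1→X8] = [3, 0]
r1 m[φ2→X3] = [5, 2]
r1 m[φ2→X11] = [2, 8]
r1 m[φ3→X15] = [6, 6]
r1 m[φ3→X7] = [6, 7]
r1 m[φ4→X14] = [5, 0]
r1 m[φ4→X6] = [0, 4]
r1 m[φ5→X10] = [3, 1]
r1 m[φ5→X7] = [1, 3]
r1 m[φ6→X3] = [0, 0]
r1 m[φ6→X9] = [3, 0]
r1 m[φ7→X7] = [2, 9]
r1 m[φ8→X14] = [5, 2]
r1 m[X4→φ0] = [0, 0]
r1 m[X15→φ3] = [0, 0]
r1 m[X3→φ1] = [0, 0]
r1 m[X3→φ2] = [0, 0]
r1 m[X3→φ6] = [0, 0]
r1 m[X14→φ0] = [0, 0]
r1 m[X14→φ1] = [0, 0]
r1 m[X14→φ4] = [0, 0]
r1 m[X14→φ8] = [0, 0]
r1 m[X6→φ4] = [0, 0]
r1 m[X11→φ2] = [0, 0]
r1 m[X10→φ5] = [0, 0]
r1 m[X9→φ6] = [0, 0]
r1 m[X8→φ1] = [0, 0]
r1 m[X7→φ0] = [0, 0]
r1 m[X7→φ3] = [0, 0]
r1 m[X7→φ5] = [0, 0]
r1 m[X7→φ7] = [0, 0]
r2 m[φ0→X4] = [0, 0]
r2 m[φ0→X14] = [0, 0]
r2 m[φ0→X7] = [0, 2]
r2 m[φ1→X3] = [1, 0]
r2 m[φ1→X14] = [1, 0]
r2 m[φ1→X8] = [3, 0]
r2 m[φ2→X3] = [5, 2]
r2 m[φ2→X11] = [2, 8]
r2 m[φ3→X15] = [6, 6]
r2 m[φ3→X7] = [6, 7]
r2 m[φ4→X14] = [5, 0]
r2 m[φ4→X6] = [0, 4]
r2 m[φ5→X10] = [3, 1]
r2 m[φ5→X7] = [1, 3]
r2 m[φ6→X3] = [0, 0]
r2 m[φ6→X9] = [3, 0]
r2 m[φ7→X7] = [2, 9]
r2 m[φ8→X14] = [5, 2]
r2 m[X4→φ0] = [0, 0]
r2 m[X15→φ3] = [0, 0]
r2 m[X3→φ1] = [5, 2]
r2 m[X3→φ2] = [1, 0]
r2 m[X3→φ6] = [6, 2]
r2 m[X14→φ0] = [11, 2]
r2 m[X14→φ1] = [10, 2]
r2 m[X14→φ4] = [6, 2]
r2 m[X14→φ8] = [6, 0]
r2 m[X6→φ4] = [0, 0]
r2 m[X11→φ2] = [0, 0]
r2 m[X10→φ5] = [0, 0]
r2 m[X9→φ6] = [0, 0]
r2 m[X8→φ1] = [0, 0]
r2 m[X7→φ0] = [9, 19]
r2 m[X7→φ3] = [3, 14]
r2 m[X7→φ5] = [8, 18]
r2 m[X7→φ7] = [7, 12]
r3 m[φ0→X4] = [11, 18]
r3 m[φ0→X14] = [9, 9]
r3 m[φ0→X7] = [2, 4]
r3 m[φ1→X3] = [7, 2]
r3 m[φ1→X14] = [3, 2]
r3 m[φ1→X8] = [7, 4]
r3 m[φ2→X3] = [5, 2]
r3 m[φ2→X11] = [2, 8]
r3 m[φ3→X15] = [9, 9]
r3 m[φ3→X7] = [6, 7]
r3 m[φ4→X14] = [5, 0]
r3 m[φ4→X6] = [2, 6]
r3 m[φ5→X10] = [11, 9]
r3 m[φ5→X7] = [1, 3]
r3 m[φ6→X3] = [0, 0]
r3 m[φ6→X9] = [5, 2]
r3 m[φ7→X7] = [2, 9]
r3 m[φ8→X14] = [5, 2]
r3 m[X4→φ0] = [0, 0]
r3 m[X15→φ3] = [0, 0]
r3 m[X3→φ1] = [5, 2]
r3 m[X3→φ2] = [1, 0]
r3 m[X3→φ6] = [6, 2]
r3 m[X14→φ0] = [11, 2]
r3 m[X14→φ1] = [10, 2]
r3 m[X14→φ4] = [6, 2]
r3 m[X14→φ8] = [6, 0]
r3 m[X6→φ4] = [0, 0]
r3 m[X11→φ2] = [0, 0]
r3 m[X10→φ5] = [0, 0]
r3 m[X9→φ6] = [0, 0]
r3 m[X8→φ1] = [0, 0]
r3 m[X7→φ0] = [9, 19]
r3 m[X7→φ3] = [3, 14]
r3 m[X7→φ5] = [8, 18]
r3 m[X7→φ7] = [7, 12]
r4 m[φ0→X4] = [11, 18]
r4 m[φ0→X14] = [9, 9]
r4 m[φ0→X7] = [2, 4]
r4 m[φ1→X3] = [7, 2]
r4 m[φ1→X14] = [3, 2]
r4 m[φ1→X8] = [7, 4]
r4 m[φ2→X3] = [5, 2]
r4 m[φ2→X11] = [2, 8]
r4 m[φ3→X15] = [9, 9]
r4 m[φ3→X7] = [6, 7]
r4 m[φ4→X14] = [5, 0]
r4 m[φ4→X6] = [2, 6]
r4 m[φ5→X10] = [11, 9]
r4 m[φ5→X7] = [1, 3]
r4 m[φ6→X3] = [0, 0]
r4 m[φ6→X9] = [5, 2]
r4 m[φ7→X7] = [2, 9]
r4 m[φ8→X14] = [5, 2]
r4 m[X4→φ0] = [0, 0]
r4 m[X15→φ3] = [0, 0]
r4 m[X3→φ1] = [5, 2]
r4 m[X3→φ2] = [7, 2]
r4 m[X3→φ6] = [12, 4]
r4 m[X14→φ0] = [13, 4]
r4 m[X14→φ1] = [19, 11]
r4 m[X14→φ4] = [17, 13]
r4 m[X14→φ8] = [17, 11]
r4 m[X6→φ4] = [0, 0]
r4 m[X11→φ2] = [0, 0]
r4 m[X10→φ5] = [0, 0]
r4 m[X9→φ6] = [0, 0]
r4 m[X8→φ1] = [0, 0]
r4 m[X7→φ0] = [9, 19]
r4 m[X7→φ3] = [5, 16]
r4 m[X7→φ5] = [10, 20]
r4 m[X7→φ7] = [9, 14]
r5 m[φ0→X4] = [13, 20]
r5 m[φ0→X14] = [9, 9]
r5 m[φ0→X7] = [4, 6]
r5 m[φ1→X3] = [16, 11]
r5 m[φ1→X14] = [3, 2]
r5 m[φ1→X8] = [16, 13]
r5 m[φ2→X3] = [5, 2]
r5 m[φ2→X11] = [4, 10]
r5 m[φ3→X15] = [11, 11]
r5 m[φ3→X7] = [6, 7]
r5 m[φ4→X14] = [5, 0]
r5 m[φ4→X6] = [13, 17]
r5 m[φ5→X10] = [13, 11]
r5 m[φ5→X7] = [1, 3]
r5 m[φ6→X3] = [0, 0]
r5 m[φ6→X9] = [7, 4]
r5 m[φ7→X7] = [2, 9]
r5 m[φ8→X14] = [5, 2]
r5 m[X4→φ0] = [0, 0]
r5 m[X15→φ3] = [0, 0]
r5 m[X3→φ1] = [5, 2]
r5 m[X3→φ2] = [7, 2]
r5 m[X3→φ6] = [12, 4]
r5 m[X14→φ0] = [13, 4]
r5 m[X14→φ1] = [19, 11]
r5 m[X14→φ4] = [17, 13]
r5 m[X14→φ8] = [17, 11]
r5 m[X6→φ4] = [0, 0]
r5 m[X11→φ2] = [0, 0]
r5 m[X10→φ5] = [0, 0]
r5 m[X9→φ6] = [0, 0]
r5 m[X8→φ1] = [0, 0]
r5 m[X7→φ0] = [9, 19]
r5 m[X7→φ3] = [5, 16]
r5 m[X7→φ5] = [10, 20]
r5 m[X7→φ7] = [9, 14]
r6 m[φ0→X4] = [13, 20]
r6 m[φ0→X14] = [9, 9]
r6 m[φ0→X7] = [4, 6]
r6 m[φ1→X3] = [16, 11]
r6 m[φ1→X14] = [3, 2]
r6 m[φ1→X8] = [16, 13]
r6 m[φ2→X3] = [5, 2]
r6 m[φ2→X11] = [4, 10]
r6 m[φ3→X15] = [11, 11]
r6 m[φ3→X7] = [6, 7]
r6 m[φ4→X14] = [5, 0]
r6 m[φ4→X6] = [13, 17]
r6 m[φ5→X10] = [13, 11]
r6 m[φ5→X7] = [1, 3]
r6 m[φ6→X3] = [0, 0]
r6 m[φ6→X9] = [7, 4]
r6 m[φ7→X7] = [2, 9]
r6 m[φ8→X14] = [5, 2]
r6 m[X4→φ0] = [0, 0]
r6 m[X15→φ3] = [0, 0]
r6 m[X3→φ1] = [5, 2]
r6 m[X3→φ2] = [16, 11]
r6 m[X3→φ6] = [21, 13]
r6 m[X14→φ0] = [13, 4]
r6 m[X14→φ1] = [19, 11]
r6 m[X14→φ4] = [17, 13]
r6 m[X14→φ8] = [17, 11]
r6 m[X6→φ4] = [0, 0]
r6 m[X11→φ2] = [0, 0]
r6 m[X10→φ5] = [0, 0]
r6 m[X9→φ6] = [0, 0]
r6 m[X8→φ1] = [0, 0]
r6 m[X7→φ0] = [9, 19]
r6 m[X7→φ3] = [7, 18]
r6 m[X7→φ5] = [12, 22]
r6 m[X7→φ7] = [11, 16]
r7 m[φ0→X4] = [13, 20]
r7 m[φ0→X14] = [9, 9]
r7 m[φ0→X7] = [4, 6]
r7 m[φ1→X3] = [16, 11]
r7 m[φ1→X14] = [3, 2]
r7 m[φ1→X8] = [16, 13]
r7 m[φ2→X3] = [5, 2]
r7 m[φ2→X11] = [13, 19]
r7 m[φ3→X15] = [13, 13]
r7 m[φ3→X7] = [6, 7]
r7 m[φ4→X14] = [5, 0]
r7 m[φ4→X6] = [13, 17]
r7 m[φ5→X10] = [15, 13]
r7 m[φ5→X7] = [1, 3]
r7 m[φ6→X3] = [0, 0]
r7 m[φ6→X9] = [16, 13]
r7 m[φ7→X7] = [2, 9]
r7 m[φ8→X14] = [5, 2]
r7 m[X4→φ0] = [0, 0]
r7 m[X15→φ3] = [0, 0]
r7 m[X3→φ1] = [5, 2]
r7 m[X3→φ2] = [16, 11]
r7 m[X3→φ6] = [21, 13]
r7 m[X14→φ0] = [13, 4]
r7 m[X14→φ1] = [19, 11]
r7 m[X14→φ4] = [17, 13]
r7 m[X14→φ8] = [17, 11]
r7 m[X6→φ4] = [0, 0]
r7 m[X11→φ2] = [0, 0]
r7 m[X10→φ5] = [0, 0]
r7 m[X9→φ6] = [0, 0]
r7 m[X8→φ1] = [0, 0]
r7 m[X7→φ0] = [9, 19]
r7 m[X7→φ3] = [7, 18]
r7 m[X7→φ5] = [12, 22]
r7 m[X7→φ7] = [11, 16]
r8 m[φ0→X4] = [13, 20]
r8 m[φ0→X14] = [9, 9]
r8 m[φ0→X7] = [4, 6]
r8 m[φ1→X3] = [16, 11]
r8 m[φ1→X14] = [3, 2]
r8 m[φ1→X8] = [16, 13]
r8 m[φ2→X3] = [5, 2]
r8 m[φ2→X11] = [13, 19]
r8 m[φ3→X15] = [13, 13]
r8 m[φ3→X7] = [6, 7]
r8 m[φ4→X14] = [5, 0]
r8 m[φ4→X6] = [13, 17]
r8 m[φ5→X10] = [15, 13]
r8 m[φ5→X7] = [1, 3]
r8 m[φ6→X3] = [0, 0]
r8 m[φ6→X9] = [16, 13]
r8 m[φ7→X7] = [2, 9]
r8 m[φ8→X14] = [5, 2]
r8 m[X4→φ0] = [0, 0]
r8 m[X15→φ3] = [0, 0]
r8 m[X3→φ1] = [5, 2]
r8 m[X3→φ2] = [16, 11]
r8 m[X3→φ6] = [21, 13]
r8 m[X14→φ0] = [13, 4]
r8 m[X14→φ1] = [19, 11]
r8 m[X14→φ4] = [17, 13]
r8 m[X14→φ8] = [17, 11]
r8 m[X6→φ4] = [0, 0]
r8 m[X11→φ2] = [0, 0]
r8 m[X10→φ5] = [0, 0]
r8 m[X9→φ6] = [0, 0]
r8 m[X8→φ1] = [0, 0]
r8 m[X7→φ0] = [9, 19]
r8 m[X7→φ3] = [7, 18]
r8 m[X7→φ5] = [12, 22]
r8 m[X7→φ7] = [11, 16]
fixed point reached at round 8
traceback from X4: (X4=0, X15=0, X3=1, X14=1, X6=0, X11=0, X10=1, X9=1, X8=1, X7=0), score=13

assignment: (X4=0, X15=0, X3=1, X14=1, X6=0, X11=0, X10=1, X9=1, X8=1, X7=0); score = 13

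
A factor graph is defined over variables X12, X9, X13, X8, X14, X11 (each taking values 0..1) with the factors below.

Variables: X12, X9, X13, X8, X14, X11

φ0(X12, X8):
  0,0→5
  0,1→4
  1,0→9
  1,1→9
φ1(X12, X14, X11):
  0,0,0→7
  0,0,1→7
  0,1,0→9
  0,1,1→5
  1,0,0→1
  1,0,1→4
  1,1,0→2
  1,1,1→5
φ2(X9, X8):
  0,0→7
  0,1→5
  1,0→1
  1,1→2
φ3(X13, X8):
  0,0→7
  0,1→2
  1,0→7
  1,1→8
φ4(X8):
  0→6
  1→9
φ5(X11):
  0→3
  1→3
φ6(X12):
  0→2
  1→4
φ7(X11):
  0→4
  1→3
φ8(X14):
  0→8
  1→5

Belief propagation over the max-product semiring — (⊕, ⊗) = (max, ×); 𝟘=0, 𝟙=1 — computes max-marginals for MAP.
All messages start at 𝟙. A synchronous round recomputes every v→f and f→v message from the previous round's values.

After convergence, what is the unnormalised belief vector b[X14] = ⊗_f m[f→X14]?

b[X14] = [3732480, 2916000]

init: all messages = 𝟙 over 2 values
r1 m[φ0→X12] = [5, 9]
r1 m[φ0→X8] = [9, 9]
r1 m[φ1→X12] = [9, 5]
r1 m[φ1→X14] = [7, 9]
r1 m[φ1→X11] = [9, 7]
r1 m[φ2→X9] = [7, 2]
r1 m[φ2→X8] = [7, 5]
r1 m[φ3→X13] = [7, 8]
r1 m[φ3→X8] = [7, 8]
r1 m[φ4→X8] = [6, 9]
r1 m[φ5→X11] = [3, 3]
r1 m[φ6→X12] = [2, 4]
r1 m[φ7→X11] = [4, 3]
r1 m[φ8→X14] = [8, 5]
r1 m[X12→φ0] = [1, 1]
r1 m[X12→φ1] = [1, 1]
r1 m[X12→φ6] = [1, 1]
r1 m[X9→φ2] = [1, 1]
r1 m[X13→φ3] = [1, 1]
r1 m[X8→φ0] = [1, 1]
r1 m[X8→φ2] = [1, 1]
r1 m[X8→φ3] = [1, 1]
r1 m[X8→φ4] = [1, 1]
r1 m[X14→φ1] = [1, 1]
r1 m[X14→φ8] = [1, 1]
r1 m[X11→φ1] = [1, 1]
r1 m[X11→φ5] = [1, 1]
r1 m[X11→φ7] = [1, 1]
r2 m[φ0→X12] = [5, 9]
r2 m[φ0→X8] = [9, 9]
r2 m[φ1→X12] = [9, 5]
r2 m[φ1→X14] = [7, 9]
r2 m[φ1→X11] = [9, 7]
r2 m[φ2→X9] = [7, 2]
r2 m[φ2→X8] = [7, 5]
r2 m[φ3→X13] = [7, 8]
r2 m[φ3→X8] = [7, 8]
r2 m[φ4→X8] = [6, 9]
r2 m[φ5→X11] = [3, 3]
r2 m[φ6→X12] = [2, 4]
r2 m[φ7→X11] = [4, 3]
r2 m[φ8→X14] = [8, 5]
r2 m[X12→φ0] = [18, 20]
r2 m[X12→φ1] = [10, 36]
r2 m[X12→φ6] = [45, 45]
r2 m[X9→φ2] = [1, 1]
r2 m[X13→φ3] = [1, 1]
r2 m[X8→φ0] = [294, 360]
r2 m[X8→φ2] = [378, 648]
r2 m[X8→φ3] = [378, 405]
r2 m[X8→φ4] = [441, 360]
r2 m[X14→φ1] = [8, 5]
r2 m[X14→φ8] = [7, 9]
r2 m[X11→φ1] = [12, 9]
r2 m[X11→φ5] = [36, 21]
r2 m[X11→φ7] = [27, 21]
r3 m[φ0→X12] = [1470, 3240]
r3 m[φ0→X8] = [180, 180]
r3 m[φ1→X12] = [672, 288]
r3 m[φ1→X14] = [1296, 1620]
r3 m[φ1→X11] = [560, 1152]
r3 m[φ2→X9] = [3240, 1296]
r3 m[φ2→X8] = [7, 5]
r3 m[φ3→X13] = [2646, 3240]
r3 m[φ3→X8] = [7, 8]
r3 m[φ4→X8] = [6, 9]
r3 m[φ5→X11] = [3, 3]
r3 m[φ6→X12] = [2, 4]
r3 m[φ7→X11] = [4, 3]
r3 m[φ8→X14] = [8, 5]
r3 m[X12→φ0] = [18, 20]
r3 m[X12→φ1] = [10, 36]
r3 m[X12→φ6] = [45, 45]
r3 m[X9→φ2] = [1, 1]
r3 m[X13→φ3] = [1, 1]
r3 m[X8→φ0] = [294, 360]
r3 m[X8→φ2] = [378, 648]
r3 m[X8→φ3] = [378, 405]
r3 m[X8→φ4] = [441, 360]
r3 m[X14→φ1] = [8, 5]
r3 m[X14→φ8] = [7, 9]
r3 m[X11→φ1] = [12, 9]
r3 m[X11→φ5] = [36, 21]
r3 m[X11→φ7] = [27, 21]
r4 m[φ0→X12] = [1470, 3240]
r4 m[φ0→X8] = [180, 180]
r4 m[φ1→X12] = [672, 288]
r4 m[φ1→X14] = [1296, 1620]
r4 m[φ1→X11] = [560, 1152]
r4 m[φ2→X9] = [3240, 1296]
r4 m[φ2→X8] = [7, 5]
r4 m[φ3→X13] = [2646, 3240]
r4 m[φ3→X8] = [7, 8]
r4 m[φ4→X8] = [6, 9]
r4 m[φ5→X11] = [3, 3]
r4 m[φ6→X12] = [2, 4]
r4 m[φ7→X11] = [4, 3]
r4 m[φ8→X14] = [8, 5]
r4 m[X12→φ0] = [1344, 1152]
r4 m[X12→φ1] = [2940, 12960]
r4 m[X12→φ6] = [987840, 933120]
r4 m[X9→φ2] = [1, 1]
r4 m[X13→φ3] = [1, 1]
r4 m[X8→φ0] = [294, 360]
r4 m[X8→φ2] = [7560, 12960]
r4 m[X8→φ3] = [7560, 8100]
r4 m[X8→φ4] = [8820, 7200]
r4 m[X14→φ1] = [8, 5]
r4 m[X14→φ8] = [1296, 1620]
r4 m[X11→φ1] = [12, 9]
r4 m[X11→φ5] = [2240, 3456]
r4 m[X11→φ7] = [1680, 3456]
r5 m[φ0→X12] = [1470, 3240]
r5 m[φ0→X8] = [10368, 10368]
r5 m[φ1→X12] = [672, 288]
r5 m[φ1→X14] = [466560, 583200]
r5 m[φ1→X11] = [164640, 414720]
r5 m[φ2→X9] = [64800, 25920]
r5 m[φ2→X8] = [7, 5]
r5 m[φ3→X13] = [52920, 64800]
r5 m[φ3→X8] = [7, 8]
r5 m[φ4→X8] = [6, 9]
r5 m[φ5→X11] = [3, 3]
r5 m[φ6→X12] = [2, 4]
r5 m[φ7→X11] = [4, 3]
r5 m[φ8→X14] = [8, 5]
r5 m[X12→φ0] = [1344, 1152]
r5 m[X12→φ1] = [2940, 12960]
r5 m[X12→φ6] = [987840, 933120]
r5 m[X9→φ2] = [1, 1]
r5 m[X13→φ3] = [1, 1]
r5 m[X8→φ0] = [294, 360]
r5 m[X8→φ2] = [7560, 12960]
r5 m[X8→φ3] = [7560, 8100]
r5 m[X8→φ4] = [8820, 7200]
r5 m[X14→φ1] = [8, 5]
r5 m[X14→φ8] = [1296, 1620]
r5 m[X11→φ1] = [12, 9]
r5 m[X11→φ5] = [2240, 3456]
r5 m[X11→φ7] = [1680, 3456]
r6 m[φ0→X12] = [1470, 3240]
r6 m[φ0→X8] = [10368, 10368]
r6 m[φ1→X12] = [672, 288]
r6 m[φ1→X14] = [466560, 583200]
r6 m[φ1→X11] = [164640, 414720]
r6 m[φ2→X9] = [64800, 25920]
r6 m[φ2→X8] = [7, 5]
r6 m[φ3→X13] = [52920, 64800]
r6 m[φ3→X8] = [7, 8]
r6 m[φ4→X8] = [6, 9]
r6 m[φ5→X11] = [3, 3]
r6 m[φ6→X12] = [2, 4]
r6 m[φ7→X11] = [4, 3]
r6 m[φ8→X14] = [8, 5]
r6 m[X12→φ0] = [1344, 1152]
r6 m[X12→φ1] = [2940, 12960]
r6 m[X12→φ6] = [987840, 933120]
r6 m[X9→φ2] = [1, 1]
r6 m[X13→φ3] = [1, 1]
r6 m[X8→φ0] = [294, 360]
r6 m[X8→φ2] = [435456, 746496]
r6 m[X8→φ3] = [435456, 466560]
r6 m[X8→φ4] = [508032, 414720]
r6 m[X14→φ1] = [8, 5]
r6 m[X14→φ8] = [466560, 583200]
r6 m[X11→φ1] = [12, 9]
r6 m[X11→φ5] = [658560, 1244160]
r6 m[X11→φ7] = [493920, 1244160]
r7 m[φ0→X12] = [1470, 3240]
r7 m[φ0→X8] = [10368, 10368]
r7 m[φ1→X12] = [672, 288]
r7 m[φ1→X14] = [466560, 583200]
r7 m[φ1→X11] = [164640, 414720]
r7 m[φ2→X9] = [3732480, 1492992]
r7 m[φ2→X8] = [7, 5]
r7 m[φ3→X13] = [3048192, 3732480]
r7 m[φ3→X8] = [7, 8]
r7 m[φ4→X8] = [6, 9]
r7 m[φ5→X11] = [3, 3]
r7 m[φ6→X12] = [2, 4]
r7 m[φ7→X11] = [4, 3]
r7 m[φ8→X14] = [8, 5]
r7 m[X12→φ0] = [1344, 1152]
r7 m[X12→φ1] = [2940, 12960]
r7 m[X12→φ6] = [987840, 933120]
r7 m[X9→φ2] = [1, 1]
r7 m[X13→φ3] = [1, 1]
r7 m[X8→φ0] = [294, 360]
r7 m[X8→φ2] = [435456, 746496]
r7 m[X8→φ3] = [435456, 466560]
r7 m[X8→φ4] = [508032, 414720]
r7 m[X14→φ1] = [8, 5]
r7 m[X14→φ8] = [466560, 583200]
r7 m[X11→φ1] = [12, 9]
r7 m[X11→φ5] = [658560, 1244160]
r7 m[X11→φ7] = [493920, 1244160]
r8 m[φ0→X12] = [1470, 3240]
r8 m[φ0→X8] = [10368, 10368]
r8 m[φ1→X12] = [672, 288]
r8 m[φ1→X14] = [466560, 583200]
r8 m[φ1→X11] = [164640, 414720]
r8 m[φ2→X9] = [3732480, 1492992]
r8 m[φ2→X8] = [7, 5]
r8 m[φ3→X13] = [3048192, 3732480]
r8 m[φ3→X8] = [7, 8]
r8 m[φ4→X8] = [6, 9]
r8 m[φ5→X11] = [3, 3]
r8 m[φ6→X12] = [2, 4]
r8 m[φ7→X11] = [4, 3]
r8 m[φ8→X14] = [8, 5]
r8 m[X12→φ0] = [1344, 1152]
r8 m[X12→φ1] = [2940, 12960]
r8 m[X12→φ6] = [987840, 933120]
r8 m[X9→φ2] = [1, 1]
r8 m[X13→φ3] = [1, 1]
r8 m[X8→φ0] = [294, 360]
r8 m[X8→φ2] = [435456, 746496]
r8 m[X8→φ3] = [435456, 466560]
r8 m[X8→φ4] = [508032, 414720]
r8 m[X14→φ1] = [8, 5]
r8 m[X14→φ8] = [466560, 583200]
r8 m[X11→φ1] = [12, 9]
r8 m[X11→φ5] = [658560, 1244160]
r8 m[X11→φ7] = [493920, 1244160]
fixed point reached at round 8
b[X14] = ⊗ incoming = [3732480, 2916000]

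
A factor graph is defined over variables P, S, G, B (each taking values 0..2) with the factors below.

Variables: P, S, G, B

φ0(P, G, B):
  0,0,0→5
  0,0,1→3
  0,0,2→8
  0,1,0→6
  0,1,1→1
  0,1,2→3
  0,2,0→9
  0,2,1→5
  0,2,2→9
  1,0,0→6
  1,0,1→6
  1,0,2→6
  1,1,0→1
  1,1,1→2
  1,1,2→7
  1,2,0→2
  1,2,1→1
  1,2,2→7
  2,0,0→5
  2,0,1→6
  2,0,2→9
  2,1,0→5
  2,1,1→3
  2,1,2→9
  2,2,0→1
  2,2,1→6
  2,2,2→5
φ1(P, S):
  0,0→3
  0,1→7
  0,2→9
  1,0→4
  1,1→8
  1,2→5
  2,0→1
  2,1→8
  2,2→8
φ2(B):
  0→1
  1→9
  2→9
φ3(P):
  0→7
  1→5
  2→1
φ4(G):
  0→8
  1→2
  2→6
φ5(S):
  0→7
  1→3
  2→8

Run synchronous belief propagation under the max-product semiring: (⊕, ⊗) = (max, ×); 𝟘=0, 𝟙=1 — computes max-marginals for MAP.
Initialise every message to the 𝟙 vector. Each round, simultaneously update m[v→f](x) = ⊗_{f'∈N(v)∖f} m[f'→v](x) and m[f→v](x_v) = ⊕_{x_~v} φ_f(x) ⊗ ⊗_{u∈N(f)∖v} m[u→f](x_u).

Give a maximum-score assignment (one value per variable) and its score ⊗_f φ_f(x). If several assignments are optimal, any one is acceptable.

init: all messages = 𝟙 over 3 values
r1 m[φ0→P] = [9, 7, 9]
r1 m[φ0→G] = [9, 9, 9]
r1 m[φ0→B] = [9, 6, 9]
r1 m[φ1→P] = [9, 8, 8]
r1 m[φ1→S] = [4, 8, 9]
r1 m[φ2→B] = [1, 9, 9]
r1 m[φ3→P] = [7, 5, 1]
r1 m[φ4→G] = [8, 2, 6]
r1 m[φ5→S] = [7, 3, 8]
r1 m[P→φ0] = [1, 1, 1]
r1 m[P→φ1] = [1, 1, 1]
r1 m[P→φ3] = [1, 1, 1]
r1 m[S→φ1] = [1, 1, 1]
r1 m[S→φ5] = [1, 1, 1]
r1 m[G→φ0] = [1, 1, 1]
r1 m[G→φ4] = [1, 1, 1]
r1 m[B→φ0] = [1, 1, 1]
r1 m[B→φ2] = [1, 1, 1]
r2 m[φ0→P] = [9, 7, 9]
r2 m[φ0→G] = [9, 9, 9]
r2 m[φ0→B] = [9, 6, 9]
r2 m[φ1→P] = [9, 8, 8]
r2 m[φ1→S] = [4, 8, 9]
r2 m[φ2→B] = [1, 9, 9]
r2 m[φ3→P] = [7, 5, 1]
r2 m[φ4→G] = [8, 2, 6]
r2 m[φ5→S] = [7, 3, 8]
r2 m[P→φ0] = [63, 40, 8]
r2 m[P→φ1] = [63, 35, 9]
r2 m[P→φ3] = [81, 56, 72]
r2 m[S→φ1] = [7, 3, 8]
r2 m[S→φ5] = [4, 8, 9]
r2 m[G→φ0] = [8, 2, 6]
r2 m[G→φ4] = [9, 9, 9]
r2 m[B→φ0] = [1, 9, 9]
r2 m[B→φ2] = [9, 6, 9]
r3 m[φ0→P] = [576, 432, 648]
r3 m[φ0→G] = [4536, 2520, 5103]
r3 m[φ0→B] = [3402, 1920, 4032]
r3 m[φ1→P] = [72, 40, 64]
r3 m[φ1→S] = [189, 441, 567]
r3 m[φ2→B] = [1, 9, 9]
r3 m[φ3→P] = [7, 5, 1]
r3 m[φ4→G] = [8, 2, 6]
r3 m[φ5→S] = [7, 3, 8]
r3 m[P→φ0] = [63, 40, 8]
r3 m[P→φ1] = [63, 35, 9]
r3 m[P→φ3] = [81, 56, 72]
r3 m[S→φ1] = [7, 3, 8]
r3 m[S→φ5] = [4, 8, 9]
r3 m[G→φ0] = [8, 2, 6]
r3 m[G→φ4] = [9, 9, 9]
r3 m[B→φ0] = [1, 9, 9]
r3 m[B→φ2] = [9, 6, 9]
r4 m[φ0→P] = [576, 432, 648]
r4 m[φ0→G] = [4536, 2520, 5103]
r4 m[φ0→B] = [3402, 1920, 4032]
r4 m[φ1→P] = [72, 40, 64]
r4 m[φ1→S] = [189, 441, 567]
r4 m[φ2→B] = [1, 9, 9]
r4 m[φ3→P] = [7, 5, 1]
r4 m[φ4→G] = [8, 2, 6]
r4 m[φ5→S] = [7, 3, 8]
r4 m[P→φ0] = [504, 200, 64]
r4 m[P→φ1] = [4032, 2160, 648]
r4 m[P→φ3] = [41472, 17280, 41472]
r4 m[S→φ1] = [7, 3, 8]
r4 m[S→φ5] = [189, 441, 567]
r4 m[G→φ0] = [8, 2, 6]
r4 m[G→φ4] = [4536, 2520, 5103]
r4 m[B→φ0] = [1, 9, 9]
r4 m[B→φ2] = [3402, 1920, 4032]
r5 m[φ0→P] = [576, 432, 648]
r5 m[φ0→G] = [36288, 13608, 40824]
r5 m[φ0→B] = [27216, 15120, 32256]
r5 m[φ1→P] = [72, 40, 64]
r5 m[φ1→S] = [12096, 28224, 36288]
r5 m[φ2→B] = [1, 9, 9]
r5 m[φ3→P] = [7, 5, 1]
r5 m[φ4→G] = [8, 2, 6]
r5 m[φ5→S] = [7, 3, 8]
r5 m[P→φ0] = [504, 200, 64]
r5 m[P→φ1] = [4032, 2160, 648]
r5 m[P→φ3] = [41472, 17280, 41472]
r5 m[S→φ1] = [7, 3, 8]
r5 m[S→φ5] = [189, 441, 567]
r5 m[G→φ0] = [8, 2, 6]
r5 m[G→φ4] = [4536, 2520, 5103]
r5 m[B→φ0] = [1, 9, 9]
r5 m[B→φ2] = [3402, 1920, 4032]
r6 m[φ0→P] = [576, 432, 648]
r6 m[φ0→G] = [36288, 13608, 40824]
r6 m[φ0→B] = [27216, 15120, 32256]
r6 m[φ1→P] = [72, 40, 64]
r6 m[φ1→S] = [12096, 28224, 36288]
r6 m[φ2→B] = [1, 9, 9]
r6 m[φ3→P] = [7, 5, 1]
r6 m[φ4→G] = [8, 2, 6]
r6 m[φ5→S] = [7, 3, 8]
r6 m[P→φ0] = [504, 200, 64]
r6 m[P→φ1] = [4032, 2160, 648]
r6 m[P→φ3] = [41472, 17280, 41472]
r6 m[S→φ1] = [7, 3, 8]
r6 m[S→φ5] = [12096, 28224, 36288]
r6 m[G→φ0] = [8, 2, 6]
r6 m[G→φ4] = [36288, 13608, 40824]
r6 m[B→φ0] = [1, 9, 9]
r6 m[B→φ2] = [27216, 15120, 32256]
r7 m[φ0→P] = [576, 432, 648]
r7 m[φ0→G] = [36288, 13608, 40824]
r7 m[φ0→B] = [27216, 15120, 32256]
r7 m[φ1→P] = [72, 40, 64]
r7 m[φ1→S] = [12096, 28224, 36288]
r7 m[φ2→B] = [1, 9, 9]
r7 m[φ3→P] = [7, 5, 1]
r7 m[φ4→G] = [8, 2, 6]
r7 m[φ5→S] = [7, 3, 8]
r7 m[P→φ0] = [504, 200, 64]
r7 m[P→φ1] = [4032, 2160, 648]
r7 m[P→φ3] = [41472, 17280, 41472]
r7 m[S→φ1] = [7, 3, 8]
r7 m[S→φ5] = [12096, 28224, 36288]
r7 m[G→φ0] = [8, 2, 6]
r7 m[G→φ4] = [36288, 13608, 40824]
r7 m[B→φ0] = [1, 9, 9]
r7 m[B→φ2] = [27216, 15120, 32256]
fixed point reached at round 7
traceback from P: (P=0, S=2, G=0, B=2), score=290304

assignment: (P=0, S=2, G=0, B=2); score = 290304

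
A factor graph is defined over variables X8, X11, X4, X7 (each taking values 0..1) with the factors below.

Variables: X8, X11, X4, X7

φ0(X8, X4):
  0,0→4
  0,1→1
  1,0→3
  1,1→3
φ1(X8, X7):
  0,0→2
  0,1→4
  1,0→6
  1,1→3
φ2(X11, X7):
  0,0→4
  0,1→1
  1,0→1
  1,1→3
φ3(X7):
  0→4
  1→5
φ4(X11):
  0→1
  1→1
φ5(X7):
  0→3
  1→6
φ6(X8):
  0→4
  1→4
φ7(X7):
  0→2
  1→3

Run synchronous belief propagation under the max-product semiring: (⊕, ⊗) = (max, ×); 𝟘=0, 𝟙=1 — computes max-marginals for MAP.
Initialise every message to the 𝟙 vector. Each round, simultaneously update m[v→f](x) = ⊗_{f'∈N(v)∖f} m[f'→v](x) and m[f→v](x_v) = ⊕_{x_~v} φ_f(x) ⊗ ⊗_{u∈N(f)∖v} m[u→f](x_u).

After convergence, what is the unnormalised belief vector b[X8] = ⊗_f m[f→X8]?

init: all messages = 𝟙 over 2 values
r1 m[φ0→X8] = [4, 3]
r1 m[φ0→X4] = [4, 3]
r1 m[φ1→X8] = [4, 6]
r1 m[φ1→X7] = [6, 4]
r1 m[φ2→X11] = [4, 3]
r1 m[φ2→X7] = [4, 3]
r1 m[φ3→X7] = [4, 5]
r1 m[φ4→X11] = [1, 1]
r1 m[φ5→X7] = [3, 6]
r1 m[φ6→X8] = [4, 4]
r1 m[φ7→X7] = [2, 3]
r1 m[X8→φ0] = [1, 1]
r1 m[X8→φ1] = [1, 1]
r1 m[X8→φ6] = [1, 1]
r1 m[X11→φ2] = [1, 1]
r1 m[X11→φ4] = [1, 1]
r1 m[X4→φ0] = [1, 1]
r1 m[X7→φ1] = [1, 1]
r1 m[X7→φ2] = [1, 1]
r1 m[X7→φ3] = [1, 1]
r1 m[X7→φ5] = [1, 1]
r1 m[X7→φ7] = [1, 1]
r2 m[φ0→X8] = [4, 3]
r2 m[φ0→X4] = [4, 3]
r2 m[φ1→X8] = [4, 6]
r2 m[φ1→X7] = [6, 4]
r2 m[φ2→X11] = [4, 3]
r2 m[φ2→X7] = [4, 3]
r2 m[φ3→X7] = [4, 5]
r2 m[φ4→X11] = [1, 1]
r2 m[φ5→X7] = [3, 6]
r2 m[φ6→X8] = [4, 4]
r2 m[φ7→X7] = [2, 3]
r2 m[X8→φ0] = [16, 24]
r2 m[X8→φ1] = [16, 12]
r2 m[X8→φ6] = [16, 18]
r2 m[X11→φ2] = [1, 1]
r2 m[X11→φ4] = [4, 3]
r2 m[X4→φ0] = [1, 1]
r2 m[X7→φ1] = [96, 270]
r2 m[X7→φ2] = [144, 360]
r2 m[X7→φ3] = [144, 216]
r2 m[X7→φ5] = [192, 180]
r2 m[X7→φ7] = [288, 360]
r3 m[φ0→X8] = [4, 3]
r3 m[φ0→X4] = [72, 72]
r3 m[φ1→X8] = [1080, 810]
r3 m[φ1→X7] = [72, 64]
r3 m[φ2→X11] = [576, 1080]
r3 m[φ2→X7] = [4, 3]
r3 m[φ3→X7] = [4, 5]
r3 m[φ4→X11] = [1, 1]
r3 m[φ5→X7] = [3, 6]
r3 m[φ6→X8] = [4, 4]
r3 m[φ7→X7] = [2, 3]
r3 m[X8→φ0] = [16, 24]
r3 m[X8→φ1] = [16, 12]
r3 m[X8→φ6] = [16, 18]
r3 m[X11→φ2] = [1, 1]
r3 m[X11→φ4] = [4, 3]
r3 m[X4→φ0] = [1, 1]
r3 m[X7→φ1] = [96, 270]
r3 m[X7→φ2] = [144, 360]
r3 m[X7→φ3] = [144, 216]
r3 m[X7→φ5] = [192, 180]
r3 m[X7→φ7] = [288, 360]
r4 m[φ0→X8] = [4, 3]
r4 m[φ0→X4] = [72, 72]
r4 m[φ1→X8] = [1080, 810]
r4 m[φ1→X7] = [72, 64]
r4 m[φ2→X11] = [576, 1080]
r4 m[φ2→X7] = [4, 3]
r4 m[φ3→X7] = [4, 5]
r4 m[φ4→X11] = [1, 1]
r4 m[φ5→X7] = [3, 6]
r4 m[φ6→X8] = [4, 4]
r4 m[φ7→X7] = [2, 3]
r4 m[X8→φ0] = [4320, 3240]
r4 m[X8→φ1] = [16, 12]
r4 m[X8→φ6] = [4320, 2430]
r4 m[X11→φ2] = [1, 1]
r4 m[X11→φ4] = [576, 1080]
r4 m[X4→φ0] = [1, 1]
r4 m[X7→φ1] = [96, 270]
r4 m[X7→φ2] = [1728, 5760]
r4 m[X7→φ3] = [1728, 3456]
r4 m[X7→φ5] = [2304, 2880]
r4 m[X7→φ7] = [3456, 5760]
r5 m[φ0→X8] = [4, 3]
r5 m[φ0→X4] = [17280, 9720]
r5 m[φ1→X8] = [1080, 810]
r5 m[φ1→X7] = [72, 64]
r5 m[φ2→X11] = [6912, 17280]
r5 m[φ2→X7] = [4, 3]
r5 m[φ3→X7] = [4, 5]
r5 m[φ4→X11] = [1, 1]
r5 m[φ5→X7] = [3, 6]
r5 m[φ6→X8] = [4, 4]
r5 m[φ7→X7] = [2, 3]
r5 m[X8→φ0] = [4320, 3240]
r5 m[X8→φ1] = [16, 12]
r5 m[X8→φ6] = [4320, 2430]
r5 m[X11→φ2] = [1, 1]
r5 m[X11→φ4] = [576, 1080]
r5 m[X4→φ0] = [1, 1]
r5 m[X7→φ1] = [96, 270]
r5 m[X7→φ2] = [1728, 5760]
r5 m[X7→φ3] = [1728, 3456]
r5 m[X7→φ5] = [2304, 2880]
r5 m[X7→φ7] = [3456, 5760]
r6 m[φ0→X8] = [4, 3]
r6 m[φ0→X4] = [17280, 9720]
r6 m[φ1→X8] = [1080, 810]
r6 m[φ1→X7] = [72, 64]
r6 m[φ2→X11] = [6912, 17280]
r6 m[φ2→X7] = [4, 3]
r6 m[φ3→X7] = [4, 5]
r6 m[φ4→X11] = [1, 1]
r6 m[φ5→X7] = [3, 6]
r6 m[φ6→X8] = [4, 4]
r6 m[φ7→X7] = [2, 3]
r6 m[X8→φ0] = [4320, 3240]
r6 m[X8→φ1] = [16, 12]
r6 m[X8→φ6] = [4320, 2430]
r6 m[X11→φ2] = [1, 1]
r6 m[X11→φ4] = [6912, 17280]
r6 m[X4→φ0] = [1, 1]
r6 m[X7→φ1] = [96, 270]
r6 m[X7→φ2] = [1728, 5760]
r6 m[X7→φ3] = [1728, 3456]
r6 m[X7→φ5] = [2304, 2880]
r6 m[X7→φ7] = [3456, 5760]
r7 m[φ0→X8] = [4, 3]
r7 m[φ0→X4] = [17280, 9720]
r7 m[φ1→X8] = [1080, 810]
r7 m[φ1→X7] = [72, 64]
r7 m[φ2→X11] = [6912, 17280]
r7 m[φ2→X7] = [4, 3]
r7 m[φ3→X7] = [4, 5]
r7 m[φ4→X11] = [1, 1]
r7 m[φ5→X7] = [3, 6]
r7 m[φ6→X8] = [4, 4]
r7 m[φ7→X7] = [2, 3]
r7 m[X8→φ0] = [4320, 3240]
r7 m[X8→φ1] = [16, 12]
r7 m[X8→φ6] = [4320, 2430]
r7 m[X11→φ2] = [1, 1]
r7 m[X11→φ4] = [6912, 17280]
r7 m[X4→φ0] = [1, 1]
r7 m[X7→φ1] = [96, 270]
r7 m[X7→φ2] = [1728, 5760]
r7 m[X7→φ3] = [1728, 3456]
r7 m[X7→φ5] = [2304, 2880]
r7 m[X7→φ7] = [3456, 5760]
fixed point reached at round 7
b[X8] = ⊗ incoming = [17280, 9720]

b[X8] = [17280, 9720]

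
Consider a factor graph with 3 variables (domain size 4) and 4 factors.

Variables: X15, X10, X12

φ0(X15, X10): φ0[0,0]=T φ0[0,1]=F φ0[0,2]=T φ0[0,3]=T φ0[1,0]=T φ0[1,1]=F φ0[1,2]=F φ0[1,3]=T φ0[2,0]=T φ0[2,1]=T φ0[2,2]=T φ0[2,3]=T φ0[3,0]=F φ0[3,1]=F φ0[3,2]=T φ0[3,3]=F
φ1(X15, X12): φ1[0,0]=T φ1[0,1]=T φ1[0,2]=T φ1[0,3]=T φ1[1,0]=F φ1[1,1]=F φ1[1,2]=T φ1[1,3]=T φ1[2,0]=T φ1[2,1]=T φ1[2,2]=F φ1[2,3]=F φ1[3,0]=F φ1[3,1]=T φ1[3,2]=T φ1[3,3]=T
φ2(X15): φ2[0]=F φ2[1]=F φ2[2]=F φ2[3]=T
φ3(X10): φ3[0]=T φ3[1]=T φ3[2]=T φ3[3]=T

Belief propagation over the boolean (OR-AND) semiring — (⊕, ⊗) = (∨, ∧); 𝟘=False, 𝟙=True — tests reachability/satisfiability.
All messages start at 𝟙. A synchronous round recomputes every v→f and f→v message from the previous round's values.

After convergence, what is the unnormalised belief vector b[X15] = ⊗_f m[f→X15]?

init: all messages = 𝟙 over 4 values
r1 m[φ0→X15] = [T, T, T, T]
r1 m[φ0→X10] = [T, T, T, T]
r1 m[φ1→X15] = [T, T, T, T]
r1 m[φ1→X12] = [T, T, T, T]
r1 m[φ2→X15] = [F, F, F, T]
r1 m[φ3→X10] = [T, T, T, T]
r1 m[X15→φ0] = [T, T, T, T]
r1 m[X15→φ1] = [T, T, T, T]
r1 m[X15→φ2] = [T, T, T, T]
r1 m[X10→φ0] = [T, T, T, T]
r1 m[X10→φ3] = [T, T, T, T]
r1 m[X12→φ1] = [T, T, T, T]
r2 m[φ0→X15] = [T, T, T, T]
r2 m[φ0→X10] = [T, T, T, T]
r2 m[φ1→X15] = [T, T, T, T]
r2 m[φ1→X12] = [T, T, T, T]
r2 m[φ2→X15] = [F, F, F, T]
r2 m[φ3→X10] = [T, T, T, T]
r2 m[X15→φ0] = [F, F, F, T]
r2 m[X15→φ1] = [F, F, F, T]
r2 m[X15→φ2] = [T, T, T, T]
r2 m[X10→φ0] = [T, T, T, T]
r2 m[X10→φ3] = [T, T, T, T]
r2 m[X12→φ1] = [T, T, T, T]
r3 m[φ0→X15] = [T, T, T, T]
r3 m[φ0→X10] = [F, F, T, F]
r3 m[φ1→X15] = [T, T, T, T]
r3 m[φ1→X12] = [F, T, T, T]
r3 m[φ2→X15] = [F, F, F, T]
r3 m[φ3→X10] = [T, T, T, T]
r3 m[X15→φ0] = [F, F, F, T]
r3 m[X15→φ1] = [F, F, F, T]
r3 m[X15→φ2] = [T, T, T, T]
r3 m[X10→φ0] = [T, T, T, T]
r3 m[X10→φ3] = [T, T, T, T]
r3 m[X12→φ1] = [T, T, T, T]
r4 m[φ0→X15] = [T, T, T, T]
r4 m[φ0→X10] = [F, F, T, F]
r4 m[φ1→X15] = [T, T, T, T]
r4 m[φ1→X12] = [F, T, T, T]
r4 m[φ2→X15] = [F, F, F, T]
r4 m[φ3→X10] = [T, T, T, T]
r4 m[X15→φ0] = [F, F, F, T]
r4 m[X15→φ1] = [F, F, F, T]
r4 m[X15→φ2] = [T, T, T, T]
r4 m[X10→φ0] = [T, T, T, T]
r4 m[X10→φ3] = [F, F, T, F]
r4 m[X12→φ1] = [T, T, T, T]
r5 m[φ0→X15] = [T, T, T, T]
r5 m[φ0→X10] = [F, F, T, F]
r5 m[φ1→X15] = [T, T, T, T]
r5 m[φ1→X12] = [F, T, T, T]
r5 m[φ2→X15] = [F, F, F, T]
r5 m[φ3→X10] = [T, T, T, T]
r5 m[X15→φ0] = [F, F, F, T]
r5 m[X15→φ1] = [F, F, F, T]
r5 m[X15→φ2] = [T, T, T, T]
r5 m[X10→φ0] = [T, T, T, T]
r5 m[X10→φ3] = [F, F, T, F]
r5 m[X12→φ1] = [T, T, T, T]
fixed point reached at round 5
b[X15] = ⊗ incoming = [F, F, F, T]

b[X15] = [F, F, F, T]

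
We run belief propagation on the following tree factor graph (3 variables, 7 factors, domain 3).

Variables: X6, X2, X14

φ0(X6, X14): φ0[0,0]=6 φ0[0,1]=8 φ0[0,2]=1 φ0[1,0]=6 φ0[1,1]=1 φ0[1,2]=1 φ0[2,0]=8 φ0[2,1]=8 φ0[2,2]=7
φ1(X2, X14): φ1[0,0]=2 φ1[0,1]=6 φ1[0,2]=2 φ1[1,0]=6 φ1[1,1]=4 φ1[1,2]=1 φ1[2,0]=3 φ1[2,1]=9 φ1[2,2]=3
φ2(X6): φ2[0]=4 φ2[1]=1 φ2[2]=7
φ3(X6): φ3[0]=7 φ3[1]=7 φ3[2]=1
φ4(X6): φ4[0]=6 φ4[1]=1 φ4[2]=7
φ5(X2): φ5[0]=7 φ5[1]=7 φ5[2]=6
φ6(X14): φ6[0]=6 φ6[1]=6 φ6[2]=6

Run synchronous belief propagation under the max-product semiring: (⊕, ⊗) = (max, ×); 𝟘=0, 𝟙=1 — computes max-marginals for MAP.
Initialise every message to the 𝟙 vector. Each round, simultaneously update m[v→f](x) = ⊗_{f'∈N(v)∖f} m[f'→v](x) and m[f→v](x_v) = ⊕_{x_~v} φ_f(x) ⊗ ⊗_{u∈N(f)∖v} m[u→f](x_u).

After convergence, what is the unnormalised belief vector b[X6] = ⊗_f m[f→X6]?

init: all messages = 𝟙 over 3 values
r1 m[φ0→X6] = [8, 6, 8]
r1 m[φ0→X14] = [8, 8, 7]
r1 m[φ1→X2] = [6, 6, 9]
r1 m[φ1→X14] = [6, 9, 3]
r1 m[φ2→X6] = [4, 1, 7]
r1 m[φ3→X6] = [7, 7, 1]
r1 m[φ4→X6] = [6, 1, 7]
r1 m[φ5→X2] = [7, 7, 6]
r1 m[φ6→X14] = [6, 6, 6]
r1 m[X6→φ0] = [1, 1, 1]
r1 m[X6→φ2] = [1, 1, 1]
r1 m[X6→φ3] = [1, 1, 1]
r1 m[X6→φ4] = [1, 1, 1]
r1 m[X2→φ1] = [1, 1, 1]
r1 m[X2→φ5] = [1, 1, 1]
r1 m[X14→φ0] = [1, 1, 1]
r1 m[X14→φ1] = [1, 1, 1]
r1 m[X14→φ6] = [1, 1, 1]
r2 m[φ0→X6] = [8, 6, 8]
r2 m[φ0→X14] = [8, 8, 7]
r2 m[φ1→X2] = [6, 6, 9]
r2 m[φ1→X14] = [6, 9, 3]
r2 m[φ2→X6] = [4, 1, 7]
r2 m[φ3→X6] = [7, 7, 1]
r2 m[φ4→X6] = [6, 1, 7]
r2 m[φ5→X2] = [7, 7, 6]
r2 m[φ6→X14] = [6, 6, 6]
r2 m[X6→φ0] = [168, 7, 49]
r2 m[X6→φ2] = [336, 42, 56]
r2 m[X6→φ3] = [192, 6, 392]
r2 m[X6→φ4] = [224, 42, 56]
r2 m[X2→φ1] = [7, 7, 6]
r2 m[X2→φ5] = [6, 6, 9]
r2 m[X14→φ0] = [36, 54, 18]
r2 m[X14→φ1] = [48, 48, 42]
r2 m[X14→φ6] = [48, 72, 21]
r3 m[φ0→X6] = [432, 216, 432]
r3 m[φ0→X14] = [1008, 1344, 343]
r3 m[φ1→X2] = [288, 288, 432]
r3 m[φ1→X14] = [42, 54, 18]
r3 m[φ2→X6] = [4, 1, 7]
r3 m[φ3→X6] = [7, 7, 1]
r3 m[φ4→X6] = [6, 1, 7]
r3 m[φ5→X2] = [7, 7, 6]
r3 m[φ6→X14] = [6, 6, 6]
r3 m[X6→φ0] = [168, 7, 49]
r3 m[X6→φ2] = [336, 42, 56]
r3 m[X6→φ3] = [192, 6, 392]
r3 m[X6→φ4] = [224, 42, 56]
r3 m[X2→φ1] = [7, 7, 6]
r3 m[X2→φ5] = [6, 6, 9]
r3 m[X14→φ0] = [36, 54, 18]
r3 m[X14→φ1] = [48, 48, 42]
r3 m[X14→φ6] = [48, 72, 21]
r4 m[φ0→X6] = [432, 216, 432]
r4 m[φ0→X14] = [1008, 1344, 343]
r4 m[φ1→X2] = [288, 288, 432]
r4 m[φ1→X14] = [42, 54, 18]
r4 m[φ2→X6] = [4, 1, 7]
r4 m[φ3→X6] = [7, 7, 1]
r4 m[φ4→X6] = [6, 1, 7]
r4 m[φ5→X2] = [7, 7, 6]
r4 m[φ6→X14] = [6, 6, 6]
r4 m[X6→φ0] = [168, 7, 49]
r4 m[X6→φ2] = [18144, 1512, 3024]
r4 m[X6→φ3] = [10368, 216, 21168]
r4 m[X6→φ4] = [12096, 1512, 3024]
r4 m[X2→φ1] = [7, 7, 6]
r4 m[X2→φ5] = [288, 288, 432]
r4 m[X14→φ0] = [252, 324, 108]
r4 m[X14→φ1] = [6048, 8064, 2058]
r4 m[X14→φ6] = [42336, 72576, 6174]
r5 m[φ0→X6] = [2592, 1512, 2592]
r5 m[φ0→X14] = [1008, 1344, 343]
r5 m[φ1→X2] = [48384, 36288, 72576]
r5 m[φ1→X14] = [42, 54, 18]
r5 m[φ2→X6] = [4, 1, 7]
r5 m[φ3→X6] = [7, 7, 1]
r5 m[φ4→X6] = [6, 1, 7]
r5 m[φ5→X2] = [7, 7, 6]
r5 m[φ6→X14] = [6, 6, 6]
r5 m[X6→φ0] = [168, 7, 49]
r5 m[X6→φ2] = [18144, 1512, 3024]
r5 m[X6→φ3] = [10368, 216, 21168]
r5 m[X6→φ4] = [12096, 1512, 3024]
r5 m[X2→φ1] = [7, 7, 6]
r5 m[X2→φ5] = [288, 288, 432]
r5 m[X14→φ0] = [252, 324, 108]
r5 m[X14→φ1] = [6048, 8064, 2058]
r5 m[X14→φ6] = [42336, 72576, 6174]
r6 m[φ0→X6] = [2592, 1512, 2592]
r6 m[φ0→X14] = [1008, 1344, 343]
r6 m[φ1→X2] = [48384, 36288, 72576]
r6 m[φ1→X14] = [42, 54, 18]
r6 m[φ2→X6] = [4, 1, 7]
r6 m[φ3→X6] = [7, 7, 1]
r6 m[φ4→X6] = [6, 1, 7]
r6 m[φ5→X2] = [7, 7, 6]
r6 m[φ6→X14] = [6, 6, 6]
r6 m[X6→φ0] = [168, 7, 49]
r6 m[X6→φ2] = [108864, 10584, 18144]
r6 m[X6→φ3] = [62208, 1512, 127008]
r6 m[X6→φ4] = [72576, 10584, 18144]
r6 m[X2→φ1] = [7, 7, 6]
r6 m[X2→φ5] = [48384, 36288, 72576]
r6 m[X14→φ0] = [252, 324, 108]
r6 m[X14→φ1] = [6048, 8064, 2058]
r6 m[X14→φ6] = [42336, 72576, 6174]
r7 m[φ0→X6] = [2592, 1512, 2592]
r7 m[φ0→X14] = [1008, 1344, 343]
r7 m[φ1→X2] = [48384, 36288, 72576]
r7 m[φ1→X14] = [42, 54, 18]
r7 m[φ2→X6] = [4, 1, 7]
r7 m[φ3→X6] = [7, 7, 1]
r7 m[φ4→X6] = [6, 1, 7]
r7 m[φ5→X2] = [7, 7, 6]
r7 m[φ6→X14] = [6, 6, 6]
r7 m[X6→φ0] = [168, 7, 49]
r7 m[X6→φ2] = [108864, 10584, 18144]
r7 m[X6→φ3] = [62208, 1512, 127008]
r7 m[X6→φ4] = [72576, 10584, 18144]
r7 m[X2→φ1] = [7, 7, 6]
r7 m[X2→φ5] = [48384, 36288, 72576]
r7 m[X14→φ0] = [252, 324, 108]
r7 m[X14→φ1] = [6048, 8064, 2058]
r7 m[X14→φ6] = [42336, 72576, 6174]
fixed point reached at round 7
b[X6] = ⊗ incoming = [435456, 10584, 127008]

b[X6] = [435456, 10584, 127008]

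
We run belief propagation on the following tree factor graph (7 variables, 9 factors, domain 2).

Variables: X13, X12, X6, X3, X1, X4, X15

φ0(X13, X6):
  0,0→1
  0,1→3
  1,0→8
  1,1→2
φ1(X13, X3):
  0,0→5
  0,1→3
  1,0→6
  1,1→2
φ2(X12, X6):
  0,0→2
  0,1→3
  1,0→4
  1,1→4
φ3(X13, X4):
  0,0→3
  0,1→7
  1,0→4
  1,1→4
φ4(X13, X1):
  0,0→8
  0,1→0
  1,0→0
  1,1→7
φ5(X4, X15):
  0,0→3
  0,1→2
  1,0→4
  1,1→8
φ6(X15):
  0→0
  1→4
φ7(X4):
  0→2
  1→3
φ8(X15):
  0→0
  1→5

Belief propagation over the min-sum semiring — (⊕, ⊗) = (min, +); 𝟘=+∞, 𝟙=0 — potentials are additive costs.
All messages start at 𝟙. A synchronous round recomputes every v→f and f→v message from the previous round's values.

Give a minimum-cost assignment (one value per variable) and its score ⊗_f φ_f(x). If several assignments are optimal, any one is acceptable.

assignment: (X13=0, X12=0, X6=0, X3=1, X1=1, X4=0, X15=0); score = 14

init: all messages = 𝟙 over 2 values
r1 m[φ0→X13] = [1, 2]
r1 m[φ0→X6] = [1, 2]
r1 m[φ1→X13] = [3, 2]
r1 m[φ1→X3] = [5, 2]
r1 m[φ2→X12] = [2, 4]
r1 m[φ2→X6] = [2, 3]
r1 m[φ3→X13] = [3, 4]
r1 m[φ3→X4] = [3, 4]
r1 m[φ4→X13] = [0, 0]
r1 m[φ4→X1] = [0, 0]
r1 m[φ5→X4] = [2, 4]
r1 m[φ5→X15] = [3, 2]
r1 m[φ6→X15] = [0, 4]
r1 m[φ7→X4] = [2, 3]
r1 m[φ8→X15] = [0, 5]
r1 m[X13→φ0] = [0, 0]
r1 m[X13→φ1] = [0, 0]
r1 m[X13→φ3] = [0, 0]
r1 m[X13→φ4] = [0, 0]
r1 m[X12→φ2] = [0, 0]
r1 m[X6→φ0] = [0, 0]
r1 m[X6→φ2] = [0, 0]
r1 m[X3→φ1] = [0, 0]
r1 m[X1→φ4] = [0, 0]
r1 m[X4→φ3] = [0, 0]
r1 m[X4→φ5] = [0, 0]
r1 m[X4→φ7] = [0, 0]
r1 m[X15→φ5] = [0, 0]
r1 m[X15→φ6] = [0, 0]
r1 m[X15→φ8] = [0, 0]
r2 m[φ0→X13] = [1, 2]
r2 m[φ0→X6] = [1, 2]
r2 m[φ1→X13] = [3, 2]
r2 m[φ1→X3] = [5, 2]
r2 m[φ2→X12] = [2, 4]
r2 m[φ2→X6] = [2, 3]
r2 m[φ3→X13] = [3, 4]
r2 m[φ3→X4] = [3, 4]
r2 m[φ4→X13] = [0, 0]
r2 m[φ4→X1] = [0, 0]
r2 m[φ5→X4] = [2, 4]
r2 m[φ5→X15] = [3, 2]
r2 m[φ6→X15] = [0, 4]
r2 m[φ7→X4] = [2, 3]
r2 m[φ8→X15] = [0, 5]
r2 m[X13→φ0] = [6, 6]
r2 m[X13→φ1] = [4, 6]
r2 m[X13→φ3] = [4, 4]
r2 m[X13→φ4] = [7, 8]
r2 m[X12→φ2] = [0, 0]
r2 m[X6→φ0] = [2, 3]
r2 m[X6→φ2] = [1, 2]
r2 m[X3→φ1] = [0, 0]
r2 m[X1→φ4] = [0, 0]
r2 m[X4→φ3] = [4, 7]
r2 m[X4→φ5] = [5, 7]
r2 m[X4→φ7] = [5, 8]
r2 m[X15→φ5] = [0, 9]
r2 m[X15→φ6] = [3, 7]
r2 m[X15→φ8] = [3, 6]
r3 m[φ0→X13] = [3, 5]
r3 m[φ0→X6] = [7, 8]
r3 m[φ1→X13] = [3, 2]
r3 m[φ1→X3] = [9, 7]
r3 m[φ2→X12] = [3, 5]
r3 m[φ2→X6] = [2, 3]
r3 m[φ3→X13] = [7, 8]
r3 m[φ3→X4] = [7, 8]
r3 m[φ4→X13] = [0, 0]
r3 m[φ4→X1] = [8, 7]
r3 m[φ5→X4] = [3, 4]
r3 m[φ5→X15] = [8, 7]
r3 m[φ6→X15] = [0, 4]
r3 m[φ7→X4] = [2, 3]
r3 m[φ8→X15] = [0, 5]
r3 m[X13→φ0] = [6, 6]
r3 m[X13→φ1] = [4, 6]
r3 m[X13→φ3] = [4, 4]
r3 m[X13→φ4] = [7, 8]
r3 m[X12→φ2] = [0, 0]
r3 m[X6→φ0] = [2, 3]
r3 m[X6→φ2] = [1, 2]
r3 m[X3→φ1] = [0, 0]
r3 m[X1→φ4] = [0, 0]
r3 m[X4→φ3] = [4, 7]
r3 m[X4→φ5] = [5, 7]
r3 m[X4→φ7] = [5, 8]
r3 m[X15→φ5] = [0, 9]
r3 m[X15→φ6] = [3, 7]
r3 m[X15→φ8] = [3, 6]
r4 m[φ0→X13] = [3, 5]
r4 m[φ0→X6] = [7, 8]
r4 m[φ1→X13] = [3, 2]
r4 m[φ1→X3] = [9, 7]
r4 m[φ2→X12] = [3, 5]
r4 m[φ2→X6] = [2, 3]
r4 m[φ3→X13] = [7, 8]
r4 m[φ3→X4] = [7, 8]
r4 m[φ4→X13] = [0, 0]
r4 m[φ4→X1] = [8, 7]
r4 m[φ5→X4] = [3, 4]
r4 m[φ5→X15] = [8, 7]
r4 m[φ6→X15] = [0, 4]
r4 m[φ7→X4] = [2, 3]
r4 m[φ8→X15] = [0, 5]
r4 m[X13→φ0] = [10, 10]
r4 m[X13→φ1] = [10, 13]
r4 m[X13→φ3] = [6, 7]
r4 m[X13→φ4] = [13, 15]
r4 m[X12→φ2] = [0, 0]
r4 m[X6→φ0] = [2, 3]
r4 m[X6→φ2] = [7, 8]
r4 m[X3→φ1] = [0, 0]
r4 m[X1→φ4] = [0, 0]
r4 m[X4→φ3] = [5, 7]
r4 m[X4→φ5] = [9, 11]
r4 m[X4→φ7] = [10, 12]
r4 m[X15→φ5] = [0, 9]
r4 m[X15→φ6] = [8, 12]
r4 m[X15→φ8] = [8, 11]
r5 m[φ0→X13] = [3, 5]
r5 m[φ0→X6] = [11, 12]
r5 m[φ1→X13] = [3, 2]
r5 m[φ1→X3] = [15, 13]
r5 m[φ2→X12] = [9, 11]
r5 m[φ2→X6] = [2, 3]
r5 m[φ3→X13] = [8, 9]
r5 m[φ3→X4] = [9, 11]
r5 m[φ4→X13] = [0, 0]
r5 m[φ4→X1] = [15, 13]
r5 m[φ5→X4] = [3, 4]
r5 m[φ5→X15] = [12, 11]
r5 m[φ6→X15] = [0, 4]
r5 m[φ7→X4] = [2, 3]
r5 m[φ8→X15] = [0, 5]
r5 m[X13→φ0] = [10, 10]
r5 m[X13→φ1] = [10, 13]
r5 m[X13→φ3] = [6, 7]
r5 m[X13→φ4] = [13, 15]
r5 m[X12→φ2] = [0, 0]
r5 m[X6→φ0] = [2, 3]
r5 m[X6→φ2] = [7, 8]
r5 m[X3→φ1] = [0, 0]
r5 m[X1→φ4] = [0, 0]
r5 m[X4→φ3] = [5, 7]
r5 m[X4→φ5] = [9, 11]
r5 m[X4→φ7] = [10, 12]
r5 m[X15→φ5] = [0, 9]
r5 m[X15→φ6] = [8, 12]
r5 m[X15→φ8] = [8, 11]
r6 m[φ0→X13] = [3, 5]
r6 m[φ0→X6] = [11, 12]
r6 m[φ1→X13] = [3, 2]
r6 m[φ1→X3] = [15, 13]
r6 m[φ2→X12] = [9, 11]
r6 m[φ2→X6] = [2, 3]
r6 m[φ3→X13] = [8, 9]
r6 m[φ3→X4] = [9, 11]
r6 m[φ4→X13] = [0, 0]
r6 m[φ4→X1] = [15, 13]
r6 m[φ5→X4] = [3, 4]
r6 m[φ5→X15] = [12, 11]
r6 m[φ6→X15] = [0, 4]
r6 m[φ7→X4] = [2, 3]
r6 m[φ8→X15] = [0, 5]
r6 m[X13→φ0] = [11, 11]
r6 m[X13→φ1] = [11, 14]
r6 m[X13→φ3] = [6, 7]
r6 m[X13→φ4] = [14, 16]
r6 m[X12→φ2] = [0, 0]
r6 m[X6→φ0] = [2, 3]
r6 m[X6→φ2] = [11, 12]
r6 m[X3→φ1] = [0, 0]
r6 m[X1→φ4] = [0, 0]
r6 m[X4→φ3] = [5, 7]
r6 m[X4→φ5] = [11, 14]
r6 m[X4→φ7] = [12, 15]
r6 m[X15→φ5] = [0, 9]
r6 m[X15→φ6] = [12, 16]
r6 m[X15→φ8] = [12, 15]
r7 m[φ0→X13] = [3, 5]
r7 m[φ0→X6] = [12, 13]
r7 m[φ1→X13] = [3, 2]
r7 m[φ1→X3] = [16, 14]
r7 m[φ2→X12] = [13, 15]
r7 m[φ2→X6] = [2, 3]
r7 m[φ3→X13] = [8, 9]
r7 m[φ3→X4] = [9, 11]
r7 m[φ4→X13] = [0, 0]
r7 m[φ4→X1] = [16, 14]
r7 m[φ5→X4] = [3, 4]
r7 m[φ5→X15] = [14, 13]
r7 m[φ6→X15] = [0, 4]
r7 m[φ7→X4] = [2, 3]
r7 m[φ8→X15] = [0, 5]
r7 m[X13→φ0] = [11, 11]
r7 m[X13→φ1] = [11, 14]
r7 m[X13→φ3] = [6, 7]
r7 m[X13→φ4] = [14, 16]
r7 m[X12→φ2] = [0, 0]
r7 m[X6→φ0] = [2, 3]
r7 m[X6→φ2] = [11, 12]
r7 m[X3→φ1] = [0, 0]
r7 m[X1→φ4] = [0, 0]
r7 m[X4→φ3] = [5, 7]
r7 m[X4→φ5] = [11, 14]
r7 m[X4→φ7] = [12, 15]
r7 m[X15→φ5] = [0, 9]
r7 m[X15→φ6] = [12, 16]
r7 m[X15→φ8] = [12, 15]
r8 m[φ0→X13] = [3, 5]
r8 m[φ0→X6] = [12, 13]
r8 m[φ1→X13] = [3, 2]
r8 m[φ1→X3] = [16, 14]
r8 m[φ2→X12] = [13, 15]
r8 m[φ2→X6] = [2, 3]
r8 m[φ3→X13] = [8, 9]
r8 m[φ3→X4] = [9, 11]
r8 m[φ4→X13] = [0, 0]
r8 m[φ4→X1] = [16, 14]
r8 m[φ5→X4] = [3, 4]
r8 m[φ5→X15] = [14, 13]
r8 m[φ6→X15] = [0, 4]
r8 m[φ7→X4] = [2, 3]
r8 m[φ8→X15] = [0, 5]
r8 m[X13→φ0] = [11, 11]
r8 m[X13→φ1] = [11, 14]
r8 m[X13→φ3] = [6, 7]
r8 m[X13→φ4] = [14, 16]
r8 m[X12→φ2] = [0, 0]
r8 m[X6→φ0] = [2, 3]
r8 m[X6→φ2] = [12, 13]
r8 m[X3→φ1] = [0, 0]
r8 m[X1→φ4] = [0, 0]
r8 m[X4→φ3] = [5, 7]
r8 m[X4→φ5] = [11, 14]
r8 m[X4→φ7] = [12, 15]
r8 m[X15→φ5] = [0, 9]
r8 m[X15→φ6] = [14, 18]
r8 m[X15→φ8] = [14, 17]
r9 m[φ0→X13] = [3, 5]
r9 m[φ0→X6] = [12, 13]
r9 m[φ1→X13] = [3, 2]
r9 m[φ1→X3] = [16, 14]
r9 m[φ2→X12] = [14, 16]
r9 m[φ2→X6] = [2, 3]
r9 m[φ3→X13] = [8, 9]
r9 m[φ3→X4] = [9, 11]
r9 m[φ4→X13] = [0, 0]
r9 m[φ4→X1] = [16, 14]
r9 m[φ5→X4] = [3, 4]
r9 m[φ5→X15] = [14, 13]
r9 m[φ6→X15] = [0, 4]
r9 m[φ7→X4] = [2, 3]
r9 m[φ8→X15] = [0, 5]
r9 m[X13→φ0] = [11, 11]
r9 m[X13→φ1] = [11, 14]
r9 m[X13→φ3] = [6, 7]
r9 m[X13→φ4] = [14, 16]
r9 m[X12→φ2] = [0, 0]
r9 m[X6→φ0] = [2, 3]
r9 m[X6→φ2] = [12, 13]
r9 m[X3→φ1] = [0, 0]
r9 m[X1→φ4] = [0, 0]
r9 m[X4→φ3] = [5, 7]
r9 m[X4→φ5] = [11, 14]
r9 m[X4→φ7] = [12, 15]
r9 m[X15→φ5] = [0, 9]
r9 m[X15→φ6] = [14, 18]
r9 m[X15→φ8] = [14, 17]
r10 m[φ0→X13] = [3, 5]
r10 m[φ0→X6] = [12, 13]
r10 m[φ1→X13] = [3, 2]
r10 m[φ1→X3] = [16, 14]
r10 m[φ2→X12] = [14, 16]
r10 m[φ2→X6] = [2, 3]
r10 m[φ3→X13] = [8, 9]
r10 m[φ3→X4] = [9, 11]
r10 m[φ4→X13] = [0, 0]
r10 m[φ4→X1] = [16, 14]
r10 m[φ5→X4] = [3, 4]
r10 m[φ5→X15] = [14, 13]
r10 m[φ6→X15] = [0, 4]
r10 m[φ7→X4] = [2, 3]
r10 m[φ8→X15] = [0, 5]
r10 m[X13→φ0] = [11, 11]
r10 m[X13→φ1] = [11, 14]
r10 m[X13→φ3] = [6, 7]
r10 m[X13→φ4] = [14, 16]
r10 m[X12→φ2] = [0, 0]
r10 m[X6→φ0] = [2, 3]
r10 m[X6→φ2] = [12, 13]
r10 m[X3→φ1] = [0, 0]
r10 m[X1→φ4] = [0, 0]
r10 m[X4→φ3] = [5, 7]
r10 m[X4→φ5] = [11, 14]
r10 m[X4→φ7] = [12, 15]
r10 m[X15→φ5] = [0, 9]
r10 m[X15→φ6] = [14, 18]
r10 m[X15→φ8] = [14, 17]
fixed point reached at round 10
traceback from X13: (X13=0, X12=0, X6=0, X3=1, X1=1, X4=0, X15=0), score=14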